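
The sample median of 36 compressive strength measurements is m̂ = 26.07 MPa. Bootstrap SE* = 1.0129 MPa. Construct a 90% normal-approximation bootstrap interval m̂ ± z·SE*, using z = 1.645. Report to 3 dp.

Margin = 1.645 × 1.0129 = 1.6662
Interval: 26.07 ± 1.6662

(24.404, 27.736)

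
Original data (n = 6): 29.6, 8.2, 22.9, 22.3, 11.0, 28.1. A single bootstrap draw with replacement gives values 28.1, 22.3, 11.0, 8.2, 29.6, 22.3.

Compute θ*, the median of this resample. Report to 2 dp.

Sorted: 8.2, 11.0, 22.3, 22.3, 28.1, 29.6
Median = average of the two middle values = 22.30

θ* = 22.30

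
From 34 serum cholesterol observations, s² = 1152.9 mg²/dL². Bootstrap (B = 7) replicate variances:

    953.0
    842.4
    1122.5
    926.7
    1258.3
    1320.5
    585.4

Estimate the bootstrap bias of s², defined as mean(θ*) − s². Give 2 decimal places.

bias = −151.64

mean(θ*) = (953.0 + 842.4 + 1122.5 + 926.7 + 1258.3 + 1320.5 + 585.4) / 7 = 1001.257
bias = 1001.257 − 1152.9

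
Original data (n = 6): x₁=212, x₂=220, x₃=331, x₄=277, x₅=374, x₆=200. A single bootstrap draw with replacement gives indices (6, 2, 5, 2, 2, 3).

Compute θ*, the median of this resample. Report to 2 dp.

θ* = 220.00

Resample values: 200, 220, 374, 220, 220, 331.
Sorted: 200, 220, 220, 220, 331, 374
Median = average of the two middle values = 220.00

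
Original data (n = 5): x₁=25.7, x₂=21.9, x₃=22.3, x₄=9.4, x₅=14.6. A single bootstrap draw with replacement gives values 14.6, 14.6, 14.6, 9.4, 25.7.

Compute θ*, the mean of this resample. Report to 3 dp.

θ* = 15.780

Mean = (14.6 + 14.6 + 14.6 + 9.4 + 25.7) / 5 = 78.90 / 5 = 15.780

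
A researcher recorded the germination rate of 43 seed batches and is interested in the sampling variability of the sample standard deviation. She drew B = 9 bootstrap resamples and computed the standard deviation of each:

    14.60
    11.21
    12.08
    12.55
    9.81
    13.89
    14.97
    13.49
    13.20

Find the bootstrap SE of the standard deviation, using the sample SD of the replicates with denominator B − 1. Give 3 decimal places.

Bootstrap SE is the standard deviation of the 9 replicate standard deviations.
Mean of replicates: (14.60 + 11.21 + 12.08 + 12.55 + 9.81 + 13.89 + 14.97 + 13.49 + 13.20) / 9 = 115.8000 / 9 = 12.8667
Sum of squared deviations: (+1.7333)² + (−1.6567)² + (−0.7867)² + (−0.3167)² + (−3.0567)² + (+1.0233)² + (+2.1033)² + (+0.6233)² + (+0.3333)² = 21.7822
Variance = 21.7822 / 8 = 2.7228
SE* = √2.7228

SE* = 1.650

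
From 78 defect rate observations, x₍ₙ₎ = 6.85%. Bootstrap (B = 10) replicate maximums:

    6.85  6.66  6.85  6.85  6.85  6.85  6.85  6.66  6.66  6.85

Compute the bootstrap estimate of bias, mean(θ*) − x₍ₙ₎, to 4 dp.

mean(θ*) = (6.85 + 6.66 + 6.85 + 6.85 + 6.85 + 6.85 + 6.85 + 6.66 + 6.66 + 6.85) / 10 = 6.79300
bias = 6.79300 − 6.85

bias = −0.0570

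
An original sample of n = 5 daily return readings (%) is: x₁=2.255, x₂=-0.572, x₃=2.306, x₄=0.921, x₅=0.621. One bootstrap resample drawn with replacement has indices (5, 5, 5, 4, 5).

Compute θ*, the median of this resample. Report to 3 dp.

θ* = 0.621

Resample values: 0.621, 0.621, 0.621, 0.921, 0.621.
Sorted: 0.621, 0.621, 0.621, 0.621, 0.921
Median = middle value = 0.621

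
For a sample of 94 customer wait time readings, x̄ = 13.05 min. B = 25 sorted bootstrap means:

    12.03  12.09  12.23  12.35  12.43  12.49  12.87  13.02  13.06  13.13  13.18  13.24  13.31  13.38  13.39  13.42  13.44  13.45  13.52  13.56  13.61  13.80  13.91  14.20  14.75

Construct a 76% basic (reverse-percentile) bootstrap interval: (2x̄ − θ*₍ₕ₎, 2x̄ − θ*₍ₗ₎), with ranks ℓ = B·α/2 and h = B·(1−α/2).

(12.30, 13.87)

Percentile endpoints at ranks 3 and 22: θ*₍3₎ = 12.23, θ*₍22₎ = 13.80.
Basic interval reflects these around x̄:
  lower = 2 × 13.05 − 13.80 = 12.30
  upper = 2 × 13.05 − 12.23 = 13.87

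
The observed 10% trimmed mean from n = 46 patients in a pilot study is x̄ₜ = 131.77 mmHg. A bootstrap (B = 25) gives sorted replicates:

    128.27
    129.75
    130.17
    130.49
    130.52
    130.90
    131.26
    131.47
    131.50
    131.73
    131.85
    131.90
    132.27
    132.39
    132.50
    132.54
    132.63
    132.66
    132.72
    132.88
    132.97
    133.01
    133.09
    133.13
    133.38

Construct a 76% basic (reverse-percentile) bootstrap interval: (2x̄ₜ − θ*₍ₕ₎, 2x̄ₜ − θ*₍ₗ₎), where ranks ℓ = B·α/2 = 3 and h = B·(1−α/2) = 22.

(130.53, 133.37)

Percentile endpoints at ranks 3 and 22: θ*₍3₎ = 130.17, θ*₍22₎ = 133.01.
Basic interval reflects these around x̄ₜ:
  lower = 2 × 131.77 − 133.01 = 130.53
  upper = 2 × 131.77 − 130.17 = 133.37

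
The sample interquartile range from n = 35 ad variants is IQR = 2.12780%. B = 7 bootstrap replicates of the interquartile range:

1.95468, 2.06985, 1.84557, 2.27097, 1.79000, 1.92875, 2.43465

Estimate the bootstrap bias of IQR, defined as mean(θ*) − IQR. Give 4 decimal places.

mean(θ*) = (1.95468 + 2.06985 + 1.84557 + 2.27097 + 1.79000 + 1.92875 + 2.43465) / 7 = 2.04207
bias = 2.04207 − 2.12780

bias = −0.0857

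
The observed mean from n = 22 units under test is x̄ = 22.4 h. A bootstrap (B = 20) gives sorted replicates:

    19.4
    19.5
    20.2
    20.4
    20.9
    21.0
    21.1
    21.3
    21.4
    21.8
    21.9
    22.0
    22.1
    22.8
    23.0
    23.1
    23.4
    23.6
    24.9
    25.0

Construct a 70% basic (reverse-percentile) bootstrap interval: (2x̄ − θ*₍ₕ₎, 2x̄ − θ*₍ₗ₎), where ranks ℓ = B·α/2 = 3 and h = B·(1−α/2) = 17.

Percentile endpoints at ranks 3 and 17: θ*₍3₎ = 20.2, θ*₍17₎ = 23.4.
Basic interval reflects these around x̄:
  lower = 2 × 22.4 − 23.4 = 21.4
  upper = 2 × 22.4 − 20.2 = 24.6

(21.4, 24.6)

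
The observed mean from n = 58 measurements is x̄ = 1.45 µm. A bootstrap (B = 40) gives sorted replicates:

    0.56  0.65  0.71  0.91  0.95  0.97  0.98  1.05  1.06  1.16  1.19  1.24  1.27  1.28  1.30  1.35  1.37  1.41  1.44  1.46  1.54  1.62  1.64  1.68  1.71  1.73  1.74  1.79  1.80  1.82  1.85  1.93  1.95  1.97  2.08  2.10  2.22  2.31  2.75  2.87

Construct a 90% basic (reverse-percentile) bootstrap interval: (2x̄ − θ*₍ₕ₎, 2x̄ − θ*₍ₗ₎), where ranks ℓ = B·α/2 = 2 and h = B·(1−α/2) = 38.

(0.59, 2.25)

Percentile endpoints at ranks 2 and 38: θ*₍2₎ = 0.65, θ*₍38₎ = 2.31.
Basic interval reflects these around x̄:
  lower = 2 × 1.45 − 2.31 = 0.59
  upper = 2 × 1.45 − 0.65 = 2.25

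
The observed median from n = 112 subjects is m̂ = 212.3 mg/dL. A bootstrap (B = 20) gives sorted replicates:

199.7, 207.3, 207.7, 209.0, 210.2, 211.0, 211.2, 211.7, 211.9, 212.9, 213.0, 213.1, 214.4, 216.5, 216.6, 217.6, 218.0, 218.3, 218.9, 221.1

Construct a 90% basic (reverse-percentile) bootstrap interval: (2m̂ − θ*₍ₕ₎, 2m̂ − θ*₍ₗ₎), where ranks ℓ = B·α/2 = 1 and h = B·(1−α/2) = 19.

Percentile endpoints at ranks 1 and 19: θ*₍1₎ = 199.7, θ*₍19₎ = 218.9.
Basic interval reflects these around m̂:
  lower = 2 × 212.3 − 218.9 = 205.7
  upper = 2 × 212.3 − 199.7 = 224.9

(205.7, 224.9)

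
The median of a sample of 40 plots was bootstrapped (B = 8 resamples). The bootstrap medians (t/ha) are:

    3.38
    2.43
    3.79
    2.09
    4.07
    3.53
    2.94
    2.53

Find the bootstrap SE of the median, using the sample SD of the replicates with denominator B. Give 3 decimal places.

Bootstrap SE is the standard deviation of the 8 replicate medians.
Mean of replicates: (3.38 + 2.43 + 3.79 + 2.09 + 4.07 + 3.53 + 2.94 + 2.53) / 8 = 24.7600 / 8 = 3.0950
Sum of squared deviations: (+0.2850)² + (−0.6650)² + (+0.6950)² + (−1.0050)² + (+0.9750)² + (+0.4350)² + (−0.1550)² + (−0.5650)² = 3.4996
Variance = 3.4996 / 8 = 0.4375
SE* = √0.4375

SE* = 0.661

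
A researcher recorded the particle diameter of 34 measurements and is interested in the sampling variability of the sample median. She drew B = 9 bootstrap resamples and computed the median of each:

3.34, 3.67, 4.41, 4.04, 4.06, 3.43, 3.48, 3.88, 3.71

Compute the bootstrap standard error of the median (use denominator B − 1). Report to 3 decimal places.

SE* = 0.349

Bootstrap SE is the standard deviation of the 9 replicate medians.
Mean of replicates: (3.34 + 3.67 + 4.41 + 4.04 + 4.06 + 3.43 + 3.48 + 3.88 + 3.71) / 9 = 34.0200 / 9 = 3.7800
Sum of squared deviations: (−0.4400)² + (−0.1100)² + (+0.6300)² + (+0.2600)² + (+0.2800)² + (−0.3500)² + (−0.3000)² + (+0.1000)² + (−0.0700)² = 0.9760
Variance = 0.9760 / 8 = 0.1220
SE* = √0.1220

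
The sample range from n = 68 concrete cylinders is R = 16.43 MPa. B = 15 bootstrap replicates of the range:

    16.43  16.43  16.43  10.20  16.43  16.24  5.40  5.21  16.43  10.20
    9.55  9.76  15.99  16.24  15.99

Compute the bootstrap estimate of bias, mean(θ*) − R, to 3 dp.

bias = −3.301

mean(θ*) = (16.43 + 16.43 + 16.43 + 10.20 + 16.43 + 16.24 + 5.40 + 5.21 + 16.43 + 10.20 + 9.55 + 9.76 + 15.99 + 16.24 + 15.99) / 15 = 13.1287
bias = 13.1287 − 16.43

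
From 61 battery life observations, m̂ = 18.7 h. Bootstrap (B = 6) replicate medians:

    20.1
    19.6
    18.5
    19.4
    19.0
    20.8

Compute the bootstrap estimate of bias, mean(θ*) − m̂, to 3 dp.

mean(θ*) = (20.1 + 19.6 + 18.5 + 19.4 + 19.0 + 20.8) / 6 = 19.5667
bias = 19.5667 − 18.7

bias = +0.867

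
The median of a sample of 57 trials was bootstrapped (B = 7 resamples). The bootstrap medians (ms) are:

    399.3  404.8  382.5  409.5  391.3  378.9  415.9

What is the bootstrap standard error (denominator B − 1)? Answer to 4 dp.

Bootstrap SE is the standard deviation of the 7 replicate medians.
Mean of replicates: (399.3 + 404.8 + 382.5 + 409.5 + 391.3 + 378.9 + 415.9) / 7 = 2782.20000 / 7 = 397.45714
Sum of squared deviations: (+1.84286)² + (+7.34286)² + (−14.95714)² + (+12.04286)² + (−6.15714)² + (−18.55714)² + (+18.44286)² = 1148.47714
Variance = 1148.47714 / 6 = 191.41286
SE* = √191.41286

SE* = 13.8352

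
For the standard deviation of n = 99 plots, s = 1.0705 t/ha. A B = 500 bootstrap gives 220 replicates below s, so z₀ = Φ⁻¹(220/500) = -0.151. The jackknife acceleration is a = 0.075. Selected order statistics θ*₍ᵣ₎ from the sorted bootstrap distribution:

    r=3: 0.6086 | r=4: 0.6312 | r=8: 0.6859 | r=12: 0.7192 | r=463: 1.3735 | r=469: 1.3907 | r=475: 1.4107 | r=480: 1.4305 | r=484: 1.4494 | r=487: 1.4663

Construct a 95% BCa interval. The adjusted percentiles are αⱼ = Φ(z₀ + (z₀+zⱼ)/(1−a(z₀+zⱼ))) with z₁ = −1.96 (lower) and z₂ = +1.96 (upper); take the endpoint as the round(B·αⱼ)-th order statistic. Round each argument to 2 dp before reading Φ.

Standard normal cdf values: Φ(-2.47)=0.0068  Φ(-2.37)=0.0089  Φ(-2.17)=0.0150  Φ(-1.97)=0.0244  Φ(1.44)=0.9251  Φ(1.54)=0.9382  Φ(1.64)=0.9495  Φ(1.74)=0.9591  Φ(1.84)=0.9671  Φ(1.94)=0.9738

(0.7192, 1.4663)

Lower: z₀ + z₁ = -0.151 + (-1.960) = -2.111; 1 − a(z₀+z₁) = 1 − (0.075)(-2.111) = 1.1583; argument = -0.151 + (-2.111)/1.1583 = -1.9735 → -1.97.
α₁ = Φ(-1.97) = 0.0244; rank = round(500 × 0.0244) = 12; θ*₍12₎ = 0.7192.
Upper: z₀ + z₂ = 1.809; 1 − a(z₀+z₂) = 0.8643; argument = 1.9420 → 1.94; α₂ = 0.9738; rank = 487; θ*₍487₎ = 1.4663.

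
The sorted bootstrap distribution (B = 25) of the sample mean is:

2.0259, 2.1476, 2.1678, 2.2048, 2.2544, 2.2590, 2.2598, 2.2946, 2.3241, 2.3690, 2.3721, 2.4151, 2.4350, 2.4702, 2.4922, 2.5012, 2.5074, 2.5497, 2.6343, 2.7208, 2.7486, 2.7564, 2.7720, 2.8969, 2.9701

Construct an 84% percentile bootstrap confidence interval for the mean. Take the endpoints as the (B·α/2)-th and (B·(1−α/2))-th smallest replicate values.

α = 0.16; lower rank = 25 × 0.080 = 2; upper rank = 25 × 0.920 = 23.
The 2nd smallest replicate is 2.1476; the 23rd is 2.7720.

(2.1476, 2.7720)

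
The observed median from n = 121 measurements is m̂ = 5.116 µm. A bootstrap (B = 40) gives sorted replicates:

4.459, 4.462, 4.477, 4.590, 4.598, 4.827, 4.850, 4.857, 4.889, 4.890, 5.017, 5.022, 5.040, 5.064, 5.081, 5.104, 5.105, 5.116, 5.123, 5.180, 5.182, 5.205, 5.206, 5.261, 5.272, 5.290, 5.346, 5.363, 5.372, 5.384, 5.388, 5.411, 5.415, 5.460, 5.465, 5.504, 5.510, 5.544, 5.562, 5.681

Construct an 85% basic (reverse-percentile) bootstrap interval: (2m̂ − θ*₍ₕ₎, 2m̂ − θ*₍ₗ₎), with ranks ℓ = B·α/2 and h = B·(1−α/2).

(4.722, 5.755)

Percentile endpoints at ranks 3 and 37: θ*₍3₎ = 4.477, θ*₍37₎ = 5.510.
Basic interval reflects these around m̂:
  lower = 2 × 5.116 − 5.510 = 4.722
  upper = 2 × 5.116 − 4.477 = 5.755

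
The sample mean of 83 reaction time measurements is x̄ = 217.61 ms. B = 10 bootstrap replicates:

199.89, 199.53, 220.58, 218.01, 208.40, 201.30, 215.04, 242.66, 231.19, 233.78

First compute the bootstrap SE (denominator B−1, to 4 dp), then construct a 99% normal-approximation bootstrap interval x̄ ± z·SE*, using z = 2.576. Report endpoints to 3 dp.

Mean of replicates = 217.0380; sum of squared deviations = 2077.4268; SE* = √(2077.4268/9) = 15.1929
Margin = 2.576 × 15.1929 = 39.1369
Interval: 217.61 ± 39.1369

(178.473, 256.747)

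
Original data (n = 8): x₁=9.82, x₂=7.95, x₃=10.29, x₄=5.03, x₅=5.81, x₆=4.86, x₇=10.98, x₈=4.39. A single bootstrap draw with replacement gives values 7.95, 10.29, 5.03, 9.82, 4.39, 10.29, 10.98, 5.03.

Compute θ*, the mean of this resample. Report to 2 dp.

θ* = 7.97

Mean = (7.95 + 10.29 + 5.03 + 9.82 + 4.39 + 10.29 + 10.98 + 5.03) / 8 = 63.780 / 8 = 7.97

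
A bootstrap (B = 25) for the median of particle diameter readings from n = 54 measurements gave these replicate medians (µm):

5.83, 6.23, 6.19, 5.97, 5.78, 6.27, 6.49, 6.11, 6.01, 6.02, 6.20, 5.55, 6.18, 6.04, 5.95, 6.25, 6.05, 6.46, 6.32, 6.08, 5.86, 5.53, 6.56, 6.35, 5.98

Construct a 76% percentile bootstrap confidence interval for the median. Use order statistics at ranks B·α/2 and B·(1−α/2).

(5.78, 6.35)

Sorted replicates: 5.53, 5.55, 5.78, 5.83, 5.86, 5.95, 5.97, 5.98, 6.01, 6.02, 6.04, 6.05, 6.08, 6.11, 6.18, 6.19, 6.20, 6.23, 6.25, 6.27, 6.32, 6.35, 6.46, 6.49, 6.56
α = 0.24; lower rank = 25 × 0.120 = 3; upper rank = 25 × 0.880 = 22.
The 3rd smallest replicate is 5.78; the 22nd is 6.35.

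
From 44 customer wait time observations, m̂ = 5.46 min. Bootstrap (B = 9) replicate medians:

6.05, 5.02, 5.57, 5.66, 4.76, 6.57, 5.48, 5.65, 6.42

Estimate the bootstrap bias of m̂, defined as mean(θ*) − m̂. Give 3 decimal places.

mean(θ*) = (6.05 + 5.02 + 5.57 + 5.66 + 4.76 + 6.57 + 5.48 + 5.65 + 6.42) / 9 = 5.6867
bias = 5.6867 − 5.46

bias = +0.227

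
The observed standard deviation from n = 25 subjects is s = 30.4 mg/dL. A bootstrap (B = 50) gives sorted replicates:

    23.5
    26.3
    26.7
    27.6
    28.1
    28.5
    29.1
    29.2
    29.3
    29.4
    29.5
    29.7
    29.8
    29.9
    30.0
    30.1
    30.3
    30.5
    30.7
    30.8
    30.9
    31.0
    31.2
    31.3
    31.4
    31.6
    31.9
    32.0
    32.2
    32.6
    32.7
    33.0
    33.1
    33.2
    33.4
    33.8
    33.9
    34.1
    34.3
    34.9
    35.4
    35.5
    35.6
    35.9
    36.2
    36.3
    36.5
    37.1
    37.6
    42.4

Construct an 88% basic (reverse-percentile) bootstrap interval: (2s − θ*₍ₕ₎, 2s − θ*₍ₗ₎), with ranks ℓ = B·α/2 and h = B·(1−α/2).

Percentile endpoints at ranks 3 and 47: θ*₍3₎ = 26.7, θ*₍47₎ = 36.5.
Basic interval reflects these around s:
  lower = 2 × 30.4 − 36.5 = 24.3
  upper = 2 × 30.4 − 26.7 = 34.1

(24.3, 34.1)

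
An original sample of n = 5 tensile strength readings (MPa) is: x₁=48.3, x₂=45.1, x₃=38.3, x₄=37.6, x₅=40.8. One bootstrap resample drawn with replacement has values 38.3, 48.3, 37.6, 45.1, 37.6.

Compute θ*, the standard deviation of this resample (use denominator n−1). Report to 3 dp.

Mean = 41.3800; sum of squared deviations = 99.7880
s² = 99.7880 / 4 = 24.9470
s = √24.9470 = 4.995

θ* = 4.995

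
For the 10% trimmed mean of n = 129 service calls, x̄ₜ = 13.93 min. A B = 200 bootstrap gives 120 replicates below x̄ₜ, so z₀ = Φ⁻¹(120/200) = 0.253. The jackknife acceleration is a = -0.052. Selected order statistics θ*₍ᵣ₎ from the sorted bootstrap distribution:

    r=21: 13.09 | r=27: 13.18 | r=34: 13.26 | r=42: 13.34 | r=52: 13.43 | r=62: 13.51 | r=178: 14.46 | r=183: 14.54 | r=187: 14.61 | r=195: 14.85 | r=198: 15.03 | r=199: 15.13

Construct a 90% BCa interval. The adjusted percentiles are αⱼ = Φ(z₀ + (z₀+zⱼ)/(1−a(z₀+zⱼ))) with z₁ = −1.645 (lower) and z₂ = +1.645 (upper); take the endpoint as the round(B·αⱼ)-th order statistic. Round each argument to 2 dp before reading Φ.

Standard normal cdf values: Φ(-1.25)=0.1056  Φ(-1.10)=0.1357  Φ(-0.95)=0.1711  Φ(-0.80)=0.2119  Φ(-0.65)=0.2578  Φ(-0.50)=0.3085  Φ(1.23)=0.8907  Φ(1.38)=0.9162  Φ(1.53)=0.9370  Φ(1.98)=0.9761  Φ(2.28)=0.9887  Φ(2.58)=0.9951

(13.09, 14.85)

Lower: z₀ + z₁ = 0.253 + (-1.645) = -1.392; 1 − a(z₀+z₁) = 1 − (-0.052)(-1.392) = 0.9276; argument = 0.253 + (-1.392)/0.9276 = -1.2476 → -1.25.
α₁ = Φ(-1.25) = 0.1056; rank = round(200 × 0.1056) = 21; θ*₍21₎ = 13.09.
Upper: z₀ + z₂ = 1.898; 1 − a(z₀+z₂) = 1.0987; argument = 1.9805 → 1.98; α₂ = 0.9761; rank = 195; θ*₍195₎ = 14.85.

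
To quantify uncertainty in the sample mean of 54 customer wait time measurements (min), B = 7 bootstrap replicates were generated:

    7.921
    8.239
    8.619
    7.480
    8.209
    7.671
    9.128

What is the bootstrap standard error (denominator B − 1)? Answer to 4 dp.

Bootstrap SE is the standard deviation of the 7 replicate means.
Mean of replicates: (7.921 + 8.239 + 8.619 + 7.480 + 8.209 + 7.671 + 9.128) / 7 = 57.26700 / 7 = 8.18100
Sum of squared deviations: (−0.26000)² + (+0.05800)² + (+0.43800)² + (−0.70100)² + (+0.02800)² + (−0.51000)² + (+0.94700)² = 1.91190
Variance = 1.91190 / 6 = 0.31865
SE* = √0.31865

SE* = 0.5645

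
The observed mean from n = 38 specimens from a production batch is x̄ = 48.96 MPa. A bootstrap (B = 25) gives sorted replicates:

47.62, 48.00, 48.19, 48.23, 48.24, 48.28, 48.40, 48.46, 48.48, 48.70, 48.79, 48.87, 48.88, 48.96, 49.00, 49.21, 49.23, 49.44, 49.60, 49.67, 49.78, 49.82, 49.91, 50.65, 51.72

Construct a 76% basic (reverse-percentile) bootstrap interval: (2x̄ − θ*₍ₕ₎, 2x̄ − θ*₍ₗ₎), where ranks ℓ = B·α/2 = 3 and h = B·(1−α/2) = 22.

Percentile endpoints at ranks 3 and 22: θ*₍3₎ = 48.19, θ*₍22₎ = 49.82.
Basic interval reflects these around x̄:
  lower = 2 × 48.96 − 49.82 = 48.10
  upper = 2 × 48.96 − 48.19 = 49.73

(48.10, 49.73)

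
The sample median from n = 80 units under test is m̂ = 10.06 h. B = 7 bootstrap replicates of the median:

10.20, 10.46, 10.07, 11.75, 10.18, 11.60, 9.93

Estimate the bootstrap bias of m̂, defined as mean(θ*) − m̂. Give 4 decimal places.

mean(θ*) = (10.20 + 10.46 + 10.07 + 11.75 + 10.18 + 11.60 + 9.93) / 7 = 10.59857
bias = 10.59857 − 10.06

bias = +0.5386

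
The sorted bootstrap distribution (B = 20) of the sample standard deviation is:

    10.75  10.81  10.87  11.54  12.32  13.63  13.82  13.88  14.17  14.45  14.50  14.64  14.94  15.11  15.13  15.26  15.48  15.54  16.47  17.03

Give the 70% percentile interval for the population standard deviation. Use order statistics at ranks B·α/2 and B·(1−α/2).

α = 0.30; lower rank = 20 × 0.150 = 3; upper rank = 20 × 0.850 = 17.
The 3rd smallest replicate is 10.87; the 17th is 15.48.

(10.87, 15.48)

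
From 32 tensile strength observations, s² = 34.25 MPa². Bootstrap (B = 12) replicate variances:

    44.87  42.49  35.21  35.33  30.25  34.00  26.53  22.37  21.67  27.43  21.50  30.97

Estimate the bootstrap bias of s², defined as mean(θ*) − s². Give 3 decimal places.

bias = −3.198

mean(θ*) = (44.87 + 42.49 + 35.21 + 35.33 + 30.25 + 34.00 + 26.53 + 22.37 + 21.67 + 27.43 + 21.50 + 30.97) / 12 = 31.0517
bias = 31.0517 − 34.25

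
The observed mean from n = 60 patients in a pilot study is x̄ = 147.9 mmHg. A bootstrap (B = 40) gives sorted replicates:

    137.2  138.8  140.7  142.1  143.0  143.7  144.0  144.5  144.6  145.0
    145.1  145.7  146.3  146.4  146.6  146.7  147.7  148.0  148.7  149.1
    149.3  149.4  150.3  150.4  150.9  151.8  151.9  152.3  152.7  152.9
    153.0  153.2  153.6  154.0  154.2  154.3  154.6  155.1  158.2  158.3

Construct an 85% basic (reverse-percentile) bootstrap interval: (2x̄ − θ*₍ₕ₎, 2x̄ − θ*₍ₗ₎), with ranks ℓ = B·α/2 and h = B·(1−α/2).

Percentile endpoints at ranks 3 and 37: θ*₍3₎ = 140.7, θ*₍37₎ = 154.6.
Basic interval reflects these around x̄:
  lower = 2 × 147.9 − 154.6 = 141.2
  upper = 2 × 147.9 − 140.7 = 155.1

(141.2, 155.1)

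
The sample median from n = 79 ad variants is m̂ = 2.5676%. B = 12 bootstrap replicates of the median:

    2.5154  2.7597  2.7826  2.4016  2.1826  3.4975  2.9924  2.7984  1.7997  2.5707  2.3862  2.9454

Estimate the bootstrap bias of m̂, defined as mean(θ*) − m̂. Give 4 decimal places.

mean(θ*) = (2.5154 + 2.7597 + 2.7826 + 2.4016 + 2.1826 + 3.4975 + 2.9924 + 2.7984 + 1.7997 + 2.5707 + 2.3862 + 2.9454) / 12 = 2.63602
bias = 2.63602 − 2.5676

bias = +0.0684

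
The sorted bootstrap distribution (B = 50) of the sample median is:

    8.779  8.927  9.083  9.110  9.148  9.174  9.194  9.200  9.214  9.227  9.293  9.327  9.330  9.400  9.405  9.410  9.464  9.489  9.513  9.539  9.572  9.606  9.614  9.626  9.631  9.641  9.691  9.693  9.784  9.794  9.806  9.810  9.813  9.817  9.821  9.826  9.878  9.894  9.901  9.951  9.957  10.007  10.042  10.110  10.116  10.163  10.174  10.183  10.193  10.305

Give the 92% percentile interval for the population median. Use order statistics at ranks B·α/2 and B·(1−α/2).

(8.927, 10.183)

α = 0.08; lower rank = 50 × 0.040 = 2; upper rank = 50 × 0.960 = 48.
The 2nd smallest replicate is 8.927; the 48th is 10.183.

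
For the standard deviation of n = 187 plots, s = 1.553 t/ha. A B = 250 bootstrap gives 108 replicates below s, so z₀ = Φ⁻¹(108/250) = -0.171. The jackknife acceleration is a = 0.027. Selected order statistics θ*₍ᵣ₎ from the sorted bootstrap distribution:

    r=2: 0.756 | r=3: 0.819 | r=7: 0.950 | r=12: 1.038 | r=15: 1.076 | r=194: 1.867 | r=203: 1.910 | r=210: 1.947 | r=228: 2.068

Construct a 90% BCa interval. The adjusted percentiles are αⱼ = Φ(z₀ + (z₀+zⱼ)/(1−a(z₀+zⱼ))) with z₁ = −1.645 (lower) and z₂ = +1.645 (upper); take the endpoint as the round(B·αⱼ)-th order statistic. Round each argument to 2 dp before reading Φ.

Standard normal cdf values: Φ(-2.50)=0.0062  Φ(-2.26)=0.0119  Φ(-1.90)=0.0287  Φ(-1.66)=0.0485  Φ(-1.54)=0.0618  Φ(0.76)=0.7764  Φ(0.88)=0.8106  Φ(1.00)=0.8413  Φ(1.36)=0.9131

Lower: z₀ + z₁ = -0.171 + (-1.645) = -1.816; 1 − a(z₀+z₁) = 1 − (0.027)(-1.816) = 1.0490; argument = -0.171 + (-1.816)/1.0490 = -1.9021 → -1.90.
α₁ = Φ(-1.90) = 0.0287; rank = round(250 × 0.0287) = 7; θ*₍7₎ = 0.950.
Upper: z₀ + z₂ = 1.474; 1 − a(z₀+z₂) = 0.9602; argument = 1.3641 → 1.36; α₂ = 0.9131; rank = 228; θ*₍228₎ = 2.068.

(0.950, 2.068)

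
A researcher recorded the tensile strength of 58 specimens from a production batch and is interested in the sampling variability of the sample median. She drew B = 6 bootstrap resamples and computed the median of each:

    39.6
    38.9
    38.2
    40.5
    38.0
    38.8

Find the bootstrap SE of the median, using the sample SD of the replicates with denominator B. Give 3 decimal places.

SE* = 0.847

Bootstrap SE is the standard deviation of the 6 replicate medians.
Mean of replicates: (39.6 + 38.9 + 38.2 + 40.5 + 38.0 + 38.8) / 6 = 234.0000 / 6 = 39.0000
Sum of squared deviations: (+0.6000)² + (−0.1000)² + (−0.8000)² + (+1.5000)² + (−1.0000)² + (−0.2000)² = 4.3000
Variance = 4.3000 / 6 = 0.7167
SE* = √0.7167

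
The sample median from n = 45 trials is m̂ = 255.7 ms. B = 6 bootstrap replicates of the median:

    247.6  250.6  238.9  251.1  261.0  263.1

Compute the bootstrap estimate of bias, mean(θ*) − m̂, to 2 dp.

bias = −3.65

mean(θ*) = (247.6 + 250.6 + 238.9 + 251.1 + 261.0 + 263.1) / 6 = 252.050
bias = 252.050 − 255.7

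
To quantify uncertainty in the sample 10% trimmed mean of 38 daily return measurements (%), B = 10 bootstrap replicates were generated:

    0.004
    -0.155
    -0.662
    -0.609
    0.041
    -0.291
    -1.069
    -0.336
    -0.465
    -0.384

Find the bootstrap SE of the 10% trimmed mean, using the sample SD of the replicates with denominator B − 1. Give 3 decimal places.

Bootstrap SE is the standard deviation of the 10 replicate 10% trimmed means.
Mean of replicates: (0.004 + (-0.155) + (-0.662) + (-0.609) + 0.041 + (-0.291) + (-1.069) + (-0.336) + (-0.465) + (-0.384)) / 10 = -3.9260 / 10 = -0.3926
Sum of squared deviations: (+0.3966)² + (+0.2376)² + (−0.2694)² + (−0.2164)² + (+0.4336)² + (+0.1016)² + (−0.6764)² + (+0.0566)² + (−0.0724)² + (+0.0086)² = 0.9975
Variance = 0.9975 / 9 = 0.1108
SE* = √0.1108

SE* = 0.333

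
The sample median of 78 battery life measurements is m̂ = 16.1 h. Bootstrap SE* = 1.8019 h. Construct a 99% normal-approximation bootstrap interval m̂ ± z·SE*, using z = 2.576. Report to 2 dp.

(11.46, 20.74)

Margin = 2.576 × 1.8019 = 4.642
Interval: 16.1 ± 4.642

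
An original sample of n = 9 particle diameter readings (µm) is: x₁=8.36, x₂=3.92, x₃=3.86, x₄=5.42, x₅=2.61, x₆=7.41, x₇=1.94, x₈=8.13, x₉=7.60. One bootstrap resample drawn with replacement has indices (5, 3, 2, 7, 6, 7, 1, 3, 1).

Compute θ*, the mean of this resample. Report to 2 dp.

θ* = 4.70

Resample values: 2.61, 3.86, 3.92, 1.94, 7.41, 1.94, 8.36, 3.86, 8.36.
Mean = (2.61 + 3.86 + 3.92 + 1.94 + 7.41 + 1.94 + 8.36 + 3.86 + 8.36) / 9 = 42.260 / 9 = 4.70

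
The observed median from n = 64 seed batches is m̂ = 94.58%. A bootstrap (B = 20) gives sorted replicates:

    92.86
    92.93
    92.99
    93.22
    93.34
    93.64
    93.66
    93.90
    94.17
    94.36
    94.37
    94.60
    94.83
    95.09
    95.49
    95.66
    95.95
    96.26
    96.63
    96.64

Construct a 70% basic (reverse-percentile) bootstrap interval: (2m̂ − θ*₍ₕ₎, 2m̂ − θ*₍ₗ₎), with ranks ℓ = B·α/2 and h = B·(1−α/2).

(93.21, 96.17)

Percentile endpoints at ranks 3 and 17: θ*₍3₎ = 92.99, θ*₍17₎ = 95.95.
Basic interval reflects these around m̂:
  lower = 2 × 94.58 − 95.95 = 93.21
  upper = 2 × 94.58 − 92.99 = 96.17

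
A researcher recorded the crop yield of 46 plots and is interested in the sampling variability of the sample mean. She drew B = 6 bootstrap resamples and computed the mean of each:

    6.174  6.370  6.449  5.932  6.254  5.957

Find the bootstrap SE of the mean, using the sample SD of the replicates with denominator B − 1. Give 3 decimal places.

Bootstrap SE is the standard deviation of the 6 replicate means.
Mean of replicates: (6.174 + 6.370 + 6.449 + 5.932 + 6.254 + 5.957) / 6 = 37.1360 / 6 = 6.1893
Sum of squared deviations: (−0.0153)² + (+0.1807)² + (+0.2597)² + (−0.2573)² + (+0.0647)² + (−0.2323)² = 0.2247
Variance = 0.2247 / 5 = 0.0449
SE* = √0.0449

SE* = 0.212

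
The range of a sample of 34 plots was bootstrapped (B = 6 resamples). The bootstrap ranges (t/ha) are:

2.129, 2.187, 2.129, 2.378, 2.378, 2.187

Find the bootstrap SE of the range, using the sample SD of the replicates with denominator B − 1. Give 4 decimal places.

SE* = 0.1165

Bootstrap SE is the standard deviation of the 6 replicate ranges.
Mean of replicates: (2.129 + 2.187 + 2.129 + 2.378 + 2.378 + 2.187) / 6 = 13.38800 / 6 = 2.23133
Sum of squared deviations: (−0.10233)² + (−0.04433)² + (−0.10233)² + (+0.14667)² + (+0.14667)² + (−0.04433)² = 0.06790
Variance = 0.06790 / 5 = 0.01358
SE* = √0.01358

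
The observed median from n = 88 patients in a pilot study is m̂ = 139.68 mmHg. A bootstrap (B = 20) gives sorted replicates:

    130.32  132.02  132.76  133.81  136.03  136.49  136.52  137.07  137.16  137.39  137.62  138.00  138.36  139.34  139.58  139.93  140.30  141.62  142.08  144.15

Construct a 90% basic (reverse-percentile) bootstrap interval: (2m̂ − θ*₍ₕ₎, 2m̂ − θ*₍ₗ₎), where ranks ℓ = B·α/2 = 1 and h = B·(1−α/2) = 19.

(137.28, 149.04)

Percentile endpoints at ranks 1 and 19: θ*₍1₎ = 130.32, θ*₍19₎ = 142.08.
Basic interval reflects these around m̂:
  lower = 2 × 139.68 − 142.08 = 137.28
  upper = 2 × 139.68 − 130.32 = 149.04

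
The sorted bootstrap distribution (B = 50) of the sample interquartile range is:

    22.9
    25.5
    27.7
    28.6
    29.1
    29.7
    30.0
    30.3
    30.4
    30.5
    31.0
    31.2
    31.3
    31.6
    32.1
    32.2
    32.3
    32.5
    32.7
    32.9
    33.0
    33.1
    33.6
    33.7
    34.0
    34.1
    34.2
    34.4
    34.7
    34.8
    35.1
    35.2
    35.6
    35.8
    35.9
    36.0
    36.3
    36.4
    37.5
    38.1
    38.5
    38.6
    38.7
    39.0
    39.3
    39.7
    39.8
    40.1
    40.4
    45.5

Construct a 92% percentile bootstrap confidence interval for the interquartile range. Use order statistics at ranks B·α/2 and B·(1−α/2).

α = 0.08; lower rank = 50 × 0.040 = 2; upper rank = 50 × 0.960 = 48.
The 2nd smallest replicate is 25.5; the 48th is 40.1.

(25.5, 40.1)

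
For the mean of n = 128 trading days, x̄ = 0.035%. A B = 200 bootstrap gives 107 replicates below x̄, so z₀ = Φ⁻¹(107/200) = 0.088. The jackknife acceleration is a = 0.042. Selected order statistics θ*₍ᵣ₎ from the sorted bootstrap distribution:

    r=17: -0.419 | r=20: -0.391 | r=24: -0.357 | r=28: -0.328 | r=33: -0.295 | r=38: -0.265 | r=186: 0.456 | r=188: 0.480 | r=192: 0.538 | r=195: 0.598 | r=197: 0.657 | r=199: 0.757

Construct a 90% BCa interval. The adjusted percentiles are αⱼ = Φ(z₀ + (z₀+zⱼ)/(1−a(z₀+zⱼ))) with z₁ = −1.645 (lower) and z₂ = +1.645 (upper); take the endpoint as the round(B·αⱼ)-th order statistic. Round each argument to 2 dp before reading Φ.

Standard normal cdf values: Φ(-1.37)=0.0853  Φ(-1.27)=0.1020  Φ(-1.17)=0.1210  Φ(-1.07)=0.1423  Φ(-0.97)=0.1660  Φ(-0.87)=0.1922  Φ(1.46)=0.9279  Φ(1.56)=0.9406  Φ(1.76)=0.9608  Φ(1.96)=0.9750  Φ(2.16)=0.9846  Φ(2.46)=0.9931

(-0.419, 0.598)

Lower: z₀ + z₁ = 0.088 + (-1.645) = -1.557; 1 − a(z₀+z₁) = 1 − (0.042)(-1.557) = 1.0654; argument = 0.088 + (-1.557)/1.0654 = -1.3734 → -1.37.
α₁ = Φ(-1.37) = 0.0853; rank = round(200 × 0.0853) = 17; θ*₍17₎ = -0.419.
Upper: z₀ + z₂ = 1.733; 1 − a(z₀+z₂) = 0.9272; argument = 1.9570 → 1.96; α₂ = 0.9750; rank = 195; θ*₍195₎ = 0.598.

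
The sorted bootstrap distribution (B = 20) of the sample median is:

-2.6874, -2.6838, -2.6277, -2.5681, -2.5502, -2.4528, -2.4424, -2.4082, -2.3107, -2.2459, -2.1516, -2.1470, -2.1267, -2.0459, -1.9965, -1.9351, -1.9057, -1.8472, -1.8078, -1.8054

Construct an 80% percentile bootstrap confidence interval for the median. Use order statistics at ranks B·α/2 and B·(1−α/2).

α = 0.20; lower rank = 20 × 0.100 = 2; upper rank = 20 × 0.900 = 18.
The 2nd smallest replicate is -2.6838; the 18th is -1.8472.

(-2.6838, -1.8472)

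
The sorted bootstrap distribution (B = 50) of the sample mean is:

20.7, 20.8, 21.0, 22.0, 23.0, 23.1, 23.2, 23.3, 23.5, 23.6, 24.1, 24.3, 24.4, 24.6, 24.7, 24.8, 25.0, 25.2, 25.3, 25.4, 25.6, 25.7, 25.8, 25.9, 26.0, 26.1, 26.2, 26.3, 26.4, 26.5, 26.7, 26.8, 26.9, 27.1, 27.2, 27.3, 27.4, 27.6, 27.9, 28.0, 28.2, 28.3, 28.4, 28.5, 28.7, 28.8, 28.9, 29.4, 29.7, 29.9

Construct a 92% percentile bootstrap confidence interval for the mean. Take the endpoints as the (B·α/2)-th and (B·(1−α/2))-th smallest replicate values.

α = 0.08; lower rank = 50 × 0.040 = 2; upper rank = 50 × 0.960 = 48.
The 2nd smallest replicate is 20.8; the 48th is 29.4.

(20.8, 29.4)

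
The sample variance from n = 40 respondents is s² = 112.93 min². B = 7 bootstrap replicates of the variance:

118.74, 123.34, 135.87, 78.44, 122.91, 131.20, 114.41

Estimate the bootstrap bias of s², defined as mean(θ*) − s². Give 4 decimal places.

bias = +4.9143

mean(θ*) = (118.74 + 123.34 + 135.87 + 78.44 + 122.91 + 131.20 + 114.41) / 7 = 117.84429
bias = 117.84429 − 112.93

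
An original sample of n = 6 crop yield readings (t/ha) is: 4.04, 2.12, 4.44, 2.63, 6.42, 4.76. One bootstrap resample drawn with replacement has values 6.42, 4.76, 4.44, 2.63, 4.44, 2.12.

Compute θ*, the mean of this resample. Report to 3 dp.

θ* = 4.135

Mean = (6.42 + 4.76 + 4.44 + 2.63 + 4.44 + 2.12) / 6 = 24.810 / 6 = 4.135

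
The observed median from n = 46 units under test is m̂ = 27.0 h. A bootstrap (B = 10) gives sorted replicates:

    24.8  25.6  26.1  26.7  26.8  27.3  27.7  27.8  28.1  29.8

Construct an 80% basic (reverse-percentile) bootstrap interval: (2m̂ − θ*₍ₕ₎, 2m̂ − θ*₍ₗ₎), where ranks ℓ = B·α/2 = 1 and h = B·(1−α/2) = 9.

Percentile endpoints at ranks 1 and 9: θ*₍1₎ = 24.8, θ*₍9₎ = 28.1.
Basic interval reflects these around m̂:
  lower = 2 × 27.0 − 28.1 = 25.9
  upper = 2 × 27.0 − 24.8 = 29.2

(25.9, 29.2)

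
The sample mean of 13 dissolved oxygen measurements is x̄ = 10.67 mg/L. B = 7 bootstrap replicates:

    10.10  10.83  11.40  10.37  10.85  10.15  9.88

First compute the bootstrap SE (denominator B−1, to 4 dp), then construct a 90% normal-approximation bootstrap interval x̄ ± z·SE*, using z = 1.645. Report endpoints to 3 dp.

Mean of replicates = 10.5114; sum of squared deviations = 1.7243; SE* = √(1.7243/6) = 0.5361
Margin = 1.645 × 0.5361 = 0.8819
Interval: 10.67 ± 0.8819

(9.788, 11.552)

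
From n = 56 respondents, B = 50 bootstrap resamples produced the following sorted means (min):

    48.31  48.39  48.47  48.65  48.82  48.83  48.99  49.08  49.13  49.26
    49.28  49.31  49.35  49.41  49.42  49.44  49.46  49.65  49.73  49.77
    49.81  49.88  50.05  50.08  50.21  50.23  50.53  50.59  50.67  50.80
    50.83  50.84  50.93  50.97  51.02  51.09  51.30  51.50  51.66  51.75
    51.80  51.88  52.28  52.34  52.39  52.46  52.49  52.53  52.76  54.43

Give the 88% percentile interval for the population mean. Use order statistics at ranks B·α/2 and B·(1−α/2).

(48.47, 52.49)

α = 0.12; lower rank = 50 × 0.060 = 3; upper rank = 50 × 0.940 = 47.
The 3rd smallest replicate is 48.47; the 47th is 52.49.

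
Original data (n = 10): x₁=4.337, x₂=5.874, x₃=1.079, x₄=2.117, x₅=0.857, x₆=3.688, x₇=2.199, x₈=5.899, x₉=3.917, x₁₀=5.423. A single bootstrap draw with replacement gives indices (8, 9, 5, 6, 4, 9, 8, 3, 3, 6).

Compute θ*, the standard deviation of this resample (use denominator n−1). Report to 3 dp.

θ* = 1.878

Resample values: 5.899, 3.917, 0.857, 3.688, 2.117, 3.917, 5.899, 1.079, 1.079, 3.688.
Mean = 3.2140; sum of squared deviations = 31.7315
s² = 31.7315 / 9 = 3.5257
s = √3.5257 = 1.878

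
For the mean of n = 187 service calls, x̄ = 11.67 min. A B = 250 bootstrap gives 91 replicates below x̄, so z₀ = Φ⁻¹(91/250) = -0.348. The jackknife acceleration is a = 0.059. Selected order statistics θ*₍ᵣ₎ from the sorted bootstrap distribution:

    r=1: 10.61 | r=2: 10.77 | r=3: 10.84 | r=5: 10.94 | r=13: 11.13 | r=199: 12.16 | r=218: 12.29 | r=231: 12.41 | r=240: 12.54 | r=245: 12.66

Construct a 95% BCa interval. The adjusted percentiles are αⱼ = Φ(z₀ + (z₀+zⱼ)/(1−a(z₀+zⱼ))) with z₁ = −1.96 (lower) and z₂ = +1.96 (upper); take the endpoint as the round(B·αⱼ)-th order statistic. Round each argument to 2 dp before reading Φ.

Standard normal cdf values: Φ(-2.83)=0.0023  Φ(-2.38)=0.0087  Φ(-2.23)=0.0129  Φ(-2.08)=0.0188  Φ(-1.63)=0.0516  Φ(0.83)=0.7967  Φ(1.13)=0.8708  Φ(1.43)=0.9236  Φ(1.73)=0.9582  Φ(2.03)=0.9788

(10.77, 12.41)

Lower: z₀ + z₁ = -0.348 + (-1.960) = -2.308; 1 − a(z₀+z₁) = 1 − (0.059)(-2.308) = 1.1362; argument = -0.348 + (-2.308)/1.1362 = -2.3794 → -2.38.
α₁ = Φ(-2.38) = 0.0087; rank = round(250 × 0.0087) = 2; θ*₍2₎ = 10.77.
Upper: z₀ + z₂ = 1.612; 1 − a(z₀+z₂) = 0.9049; argument = 1.4334 → 1.43; α₂ = 0.9236; rank = 231; θ*₍231₎ = 12.41.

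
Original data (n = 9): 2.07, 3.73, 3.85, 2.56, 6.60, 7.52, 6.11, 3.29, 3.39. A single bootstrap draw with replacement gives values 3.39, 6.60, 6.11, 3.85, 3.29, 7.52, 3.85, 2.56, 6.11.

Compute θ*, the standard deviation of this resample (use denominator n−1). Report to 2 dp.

θ* = 1.77

Mean = 4.8089; sum of squared deviations = 25.1607
s² = 25.1607 / 8 = 3.1451
s = √3.1451 = 1.77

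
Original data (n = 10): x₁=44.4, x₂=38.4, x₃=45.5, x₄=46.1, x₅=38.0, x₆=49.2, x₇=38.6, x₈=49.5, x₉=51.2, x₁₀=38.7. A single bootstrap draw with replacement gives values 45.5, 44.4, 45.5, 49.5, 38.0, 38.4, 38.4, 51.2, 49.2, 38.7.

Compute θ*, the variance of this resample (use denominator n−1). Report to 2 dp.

θ* = 26.72

Mean = 43.8800; sum of squared deviations = 240.4560
s² = 240.4560 / 9 = 26.7173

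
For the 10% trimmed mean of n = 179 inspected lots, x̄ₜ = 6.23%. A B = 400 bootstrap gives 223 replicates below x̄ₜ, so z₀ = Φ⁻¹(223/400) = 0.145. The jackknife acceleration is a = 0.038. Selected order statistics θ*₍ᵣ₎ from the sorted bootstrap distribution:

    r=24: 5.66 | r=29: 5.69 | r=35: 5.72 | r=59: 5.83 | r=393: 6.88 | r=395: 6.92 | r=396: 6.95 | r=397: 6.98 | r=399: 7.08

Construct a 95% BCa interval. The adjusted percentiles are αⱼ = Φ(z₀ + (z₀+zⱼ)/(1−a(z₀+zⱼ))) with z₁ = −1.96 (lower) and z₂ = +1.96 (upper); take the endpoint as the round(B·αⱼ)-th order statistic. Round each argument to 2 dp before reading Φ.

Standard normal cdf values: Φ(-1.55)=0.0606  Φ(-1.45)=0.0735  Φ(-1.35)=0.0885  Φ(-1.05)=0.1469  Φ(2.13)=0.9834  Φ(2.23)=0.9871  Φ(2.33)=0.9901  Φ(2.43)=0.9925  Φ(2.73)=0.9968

(5.66, 6.98)

Lower: z₀ + z₁ = 0.145 + (-1.960) = -1.815; 1 − a(z₀+z₁) = 1 − (0.038)(-1.815) = 1.0690; argument = 0.145 + (-1.815)/1.0690 = -1.5529 → -1.55.
α₁ = Φ(-1.55) = 0.0606; rank = round(400 × 0.0606) = 24; θ*₍24₎ = 5.66.
Upper: z₀ + z₂ = 2.105; 1 − a(z₀+z₂) = 0.9200; argument = 2.4330 → 2.43; α₂ = 0.9925; rank = 397; θ*₍397₎ = 6.98.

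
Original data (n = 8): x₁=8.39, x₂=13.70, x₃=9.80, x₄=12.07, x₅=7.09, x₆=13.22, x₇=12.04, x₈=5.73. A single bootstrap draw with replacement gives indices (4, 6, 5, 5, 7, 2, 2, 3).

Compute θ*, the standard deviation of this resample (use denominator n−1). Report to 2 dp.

Resample values: 12.07, 13.22, 7.09, 7.09, 12.04, 13.70, 13.70, 9.80.
Mean = 11.0887; sum of squared deviations = 53.6881
s² = 53.6881 / 7 = 7.6697
s = √7.6697 = 2.77

θ* = 2.77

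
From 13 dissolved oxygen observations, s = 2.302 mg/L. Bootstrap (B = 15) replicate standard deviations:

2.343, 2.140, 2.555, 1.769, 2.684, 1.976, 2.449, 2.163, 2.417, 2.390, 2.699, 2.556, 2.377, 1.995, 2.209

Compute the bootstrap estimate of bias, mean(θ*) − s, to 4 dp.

bias = +0.0128

mean(θ*) = (2.343 + 2.140 + 2.555 + 1.769 + 2.684 + 1.976 + 2.449 + 2.163 + 2.417 + 2.390 + 2.699 + 2.556 + 2.377 + 1.995 + 2.209) / 15 = 2.31480
bias = 2.31480 − 2.302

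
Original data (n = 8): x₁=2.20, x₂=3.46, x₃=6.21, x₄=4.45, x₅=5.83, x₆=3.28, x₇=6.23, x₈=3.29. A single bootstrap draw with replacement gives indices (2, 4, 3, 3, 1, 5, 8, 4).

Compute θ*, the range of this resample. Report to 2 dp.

Resample values: 3.46, 4.45, 6.21, 6.21, 2.20, 5.83, 3.29, 4.45.
Range = 6.21 − 2.20 = 4.01

θ* = 4.01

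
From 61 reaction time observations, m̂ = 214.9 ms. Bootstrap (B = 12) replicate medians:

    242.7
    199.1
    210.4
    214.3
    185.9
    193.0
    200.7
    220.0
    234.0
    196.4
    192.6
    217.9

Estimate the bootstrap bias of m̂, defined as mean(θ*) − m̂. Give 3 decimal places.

bias = −5.983

mean(θ*) = (242.7 + 199.1 + 210.4 + 214.3 + 185.9 + 193.0 + 200.7 + 220.0 + 234.0 + 196.4 + 192.6 + 217.9) / 12 = 208.9167
bias = 208.9167 − 214.9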